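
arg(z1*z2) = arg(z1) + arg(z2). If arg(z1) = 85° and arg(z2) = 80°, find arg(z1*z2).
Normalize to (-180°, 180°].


arg(z1*z2) = 85° + 80° = 165°
Normalized to (-180°, 180°]: 165°

165°


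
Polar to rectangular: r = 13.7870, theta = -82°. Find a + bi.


a = 13.7870*cos(-82°) = 13.7870*0.139173 = 1.9188
b = 13.7870*sin(-82°) = 13.7870*(-0.990268) = -13.6528

1.9188 - 13.6528i


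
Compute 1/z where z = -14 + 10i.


|z|^2 = 196+100 = 296
1/z = (-14 - 10i)/296

1/z = -0.0473 - 0.0338i


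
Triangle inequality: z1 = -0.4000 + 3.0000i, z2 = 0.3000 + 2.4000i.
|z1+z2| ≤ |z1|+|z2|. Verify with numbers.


|z1| = sqrt((-0.4)^2 + 3^2) = sqrt(9.16) = 3.0265
|z2| = sqrt(0.3^2 + 2.4^2) = sqrt(5.85) = 2.4187
z1+z2 = -0.1000 + 5.4000i
|z1+z2| = sqrt(29.17) = 5.4009
|z1|+|z2| = 3.0265 + 2.4187 = 5.4452

|z1+z2| = 5.4009 ≤ |z1|+|z2| = 5.4452 (verified)


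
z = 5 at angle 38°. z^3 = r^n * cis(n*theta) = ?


r^3 = 5^3 = 125
n*theta = 3*38° = 114° = 114° (mod 360)
a = 125*cos(114°) = -50.8421
b = 125*sin(114°) = 114.1932

125 cis(114°) = -50.8421 + 114.1932i


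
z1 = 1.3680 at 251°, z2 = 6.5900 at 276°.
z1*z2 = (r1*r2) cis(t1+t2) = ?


r = 1.3680 * 6.5900 = 9.0151
theta = 251° + 276° = 527° = 167° (mod 360)

9.0151 cis(167°)


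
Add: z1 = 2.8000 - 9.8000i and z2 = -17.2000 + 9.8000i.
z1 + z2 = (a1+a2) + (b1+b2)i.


Real: 2.8 - 17.2 = -14.4
Imag: -9.8 + 9.8 = 0

-14.4000


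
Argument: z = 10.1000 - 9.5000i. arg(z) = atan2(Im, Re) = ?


Re = 10.1, Im = -9.5
arg = atan2(-9.5, 10.1) = -43.2466 degrees

arg(z) = -43.2466 degrees


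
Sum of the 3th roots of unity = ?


The sum of all 3th roots of unity is 0.
Geometric series: (1 - w^3)/(1 - w) = (1-1)/(1-w) = 0 since w^3 = 1, w ≠ 1.
Alternatively: coefficient of z^2 in z^3 - 1 is 0.

0


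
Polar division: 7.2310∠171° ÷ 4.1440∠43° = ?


r = 7.2310 / 4.1440 = 1.7449
theta = 171° - 43° = 128° = 128° (mod 360)

1.7449 cis(128°)


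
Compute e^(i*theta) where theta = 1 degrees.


cos(1°) = 0.9998
sin(1°) = 0.0175

e^(i*1°) = 0.9998 + 0.0175i


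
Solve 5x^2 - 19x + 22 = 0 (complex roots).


disc = (-19)^2 - 4*5*22 = 361 - 440 = -79
sqrt(|disc|) = sqrt(79) = 8.8882
Real part = 19/(2*5) = 1.9000
Imag part = 8.8882/(2*5) = 0.8888

1.9000 ± 0.8888i


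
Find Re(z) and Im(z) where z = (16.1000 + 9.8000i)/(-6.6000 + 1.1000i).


Multiply by conjugate: (16.1000 + 9.8000i)(-6.6000 - 1.1000i) / ((-6.6)^2 + 1.1^2)
Numerator real = 16.1*(-6.6) + 9.8*1.1 = -95.48
Numerator imag = 9.8*(-6.6) - 16.1*1.1 = -82.39
Denominator = 44.77
Re(z) = -95.48/44.77 = -2.1327
Im(z) = -82.39/44.77 = -1.8403

Re(z) = -2.1327, Im(z) = -1.8403


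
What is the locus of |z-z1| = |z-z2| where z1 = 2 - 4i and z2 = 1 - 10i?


Equal distances means the locus is the perpendicular bisector of z1 and z2.
Midpoint = ((2+1)/2, (-4+(-10))/2) = (1.5000, -7.0000)

Perpendicular bisector through (1.5000, -7.0000)


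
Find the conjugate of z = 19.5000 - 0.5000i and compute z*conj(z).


z_bar = 19.5000 + 0.5000i
z*z_bar = 19.5^2 + (-0.5)^2 = 380.25 + 0.25 = 380.5

z_bar = 19.5000 + 0.5000i, z*z_bar = 380.5


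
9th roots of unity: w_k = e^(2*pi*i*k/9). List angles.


The 9th roots of unity are cis(360k/9°) for k=0..8
Angle step = 360/9 = 40°
Primitive root: cis(40°)
Primitive root = 0.7660 + 0.6428i

9 roots at angles: 0°, 40°, 80°, 120°, 160°, 200°, 240°, 280°, 320°


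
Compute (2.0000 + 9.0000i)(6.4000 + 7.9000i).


Real = 2*6.4 - 9*7.9 = 12.8 - 71.1 = -58.3
Imag = 2*7.9 + 6.4*9 = 15.8 + 57.6 = 73.4

-58.3000 + 73.4000i


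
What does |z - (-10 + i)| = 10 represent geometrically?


|z - z0| = r is a circle with center z0 and radius r.
Center = (-10, 1), radius = 10

Circle with center (-10, 1) and radius 10


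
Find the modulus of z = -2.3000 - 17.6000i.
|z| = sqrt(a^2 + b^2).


|z| = sqrt((-2.3)^2 + (-17.6)^2) = sqrt(5.29 + 309.76) = sqrt(315.05) = 17.7496

|z| = 17.7496


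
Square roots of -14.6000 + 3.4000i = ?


|z| = sqrt(213.16+11.56) = 14.9907
sqrt((|z|+a)/2) = sqrt((14.9907+(-14.6))/2) = sqrt(0.1953) = 0.4420
sqrt((|z|-a)/2) = sqrt((14.9907-(-14.6))/2) = sqrt(14.7953) = 3.8465

±(0.4420 + 3.8465i) i.e. 0.4420 + 3.8465i and -0.4420 - 3.8465i


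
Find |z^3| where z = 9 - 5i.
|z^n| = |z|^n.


|z| = sqrt(81+25) = sqrt(106) = 10.2956
|z^3| = |z|^3 = (sqrt(106))^3 = 106*sqrt(106)

|z^3| = 106*sqrt(106) ≈ 1091.3368


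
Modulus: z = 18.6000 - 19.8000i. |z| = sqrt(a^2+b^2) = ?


|z| = sqrt(18.6^2 + (-19.8)^2) = sqrt(345.96 + 392.04) = sqrt(738) = 27.1662

|z| = 27.1662


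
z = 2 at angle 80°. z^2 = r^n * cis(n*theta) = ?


r^2 = 2^2 = 4
n*theta = 2*80° = 160° = 160° (mod 360)
a = 4*cos(160°) = -3.7588
b = 4*sin(160°) = 1.3681

4 cis(160°) = -3.7588 + 1.3681i


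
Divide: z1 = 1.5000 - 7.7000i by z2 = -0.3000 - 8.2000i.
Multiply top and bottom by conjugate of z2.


Conjugate of z2 = -0.3000 + 8.2000i
Numerator: (1.5000 - 7.7000i)(-0.3000 + 8.2000i) = 62.6900 + 14.6100i
Denominator: (-0.3)^2 + (-8.2)^2 = 67.33
Result = (62.6900 + 14.6100i)/67.33

0.9311 + 0.2170i


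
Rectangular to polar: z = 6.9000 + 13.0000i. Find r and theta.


r = sqrt(47.61+169) = sqrt(216.61) = 14.7177
theta = atan2(13, 6.9) = 62.0420 degrees

r = 14.7177, theta = 62.0420 degrees


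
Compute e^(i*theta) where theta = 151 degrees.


cos(151°) = -0.8746
sin(151°) = 0.4848

e^(i*151°) = -0.8746 + 0.4848i


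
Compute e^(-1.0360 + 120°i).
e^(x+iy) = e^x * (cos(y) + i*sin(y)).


e^-1.0360 = 0.35487
cos(120°) = -0.5
sin(120°) = 0.866
Real = 0.35487*(-0.5) = -0.1774
Imag = 0.35487*0.866 = 0.3073

-0.1774 + 0.3073i


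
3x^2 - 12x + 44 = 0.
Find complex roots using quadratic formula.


disc = (-12)^2 - 4*3*44 = 144 - 528 = -384
sqrt(|disc|) = sqrt(384) = 19.5959
Real part = 12/(2*3) = 2.0000
Imag part = 19.5959/(2*3) = 3.2660

2.0000 ± 3.2660i


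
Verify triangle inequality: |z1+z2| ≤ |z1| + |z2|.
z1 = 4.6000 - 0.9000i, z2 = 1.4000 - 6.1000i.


|z1| = sqrt(4.6^2 + (-0.9)^2) = sqrt(21.97) = 4.6872
|z2| = sqrt(1.4^2 + (-6.1)^2) = sqrt(39.17) = 6.2586
z1+z2 = 6.0000 - 7.0000i
|z1+z2| = sqrt(85) = 9.2195
|z1|+|z2| = 4.6872 + 6.2586 = 10.9458

|z1+z2| = 9.2195 ≤ |z1|+|z2| = 10.9458 (verified)


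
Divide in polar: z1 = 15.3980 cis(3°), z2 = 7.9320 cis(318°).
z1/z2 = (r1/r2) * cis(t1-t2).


r = 15.3980 / 7.9320 = 1.9413
theta = 3° - 318° = -315° = 45° (mod 360)

1.9413 cis(45°)


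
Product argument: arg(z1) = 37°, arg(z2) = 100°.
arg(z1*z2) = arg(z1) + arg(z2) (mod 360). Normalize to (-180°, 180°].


arg(z1*z2) = 37° + 100° = 137°
Normalized to (-180°, 180°]: 137°

137°


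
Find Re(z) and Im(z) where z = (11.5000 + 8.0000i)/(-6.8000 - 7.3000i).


Multiply by conjugate: (11.5000 + 8.0000i)(-6.8000 + 7.3000i) / ((-6.8)^2 + (-7.3)^2)
Numerator real = 11.5*(-6.8) + 8*(-7.3) = -136.6
Numerator imag = 8*(-6.8) - 11.5*(-7.3) = 29.55
Denominator = 99.53
Re(z) = -136.6/99.53 = -1.3725
Im(z) = 29.55/99.53 = 0.2969

Re(z) = -1.3725, Im(z) = 0.2969


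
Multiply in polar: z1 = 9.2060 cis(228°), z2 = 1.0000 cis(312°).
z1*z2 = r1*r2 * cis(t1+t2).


r = 9.2060 * 1.0000 = 9.2060
theta = 228° + 312° = 540° = 180° (mod 360)

9.2060 cis(180°)


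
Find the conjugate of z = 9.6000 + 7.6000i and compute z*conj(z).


z_bar = 9.6000 - 7.6000i
z*z_bar = 9.6^2 + 7.6^2 = 92.16 + 57.76 = 149.92

z_bar = 9.6000 - 7.6000i, z*z_bar = 149.92


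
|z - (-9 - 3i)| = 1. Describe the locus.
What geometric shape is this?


|z - z0| = r is a circle with center z0 and radius r.
Center = (-9, -3), radius = 1

Circle with center (-9, -3) and radius 1


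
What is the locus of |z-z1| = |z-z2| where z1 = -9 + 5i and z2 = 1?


Equal distances means the locus is the perpendicular bisector of z1 and z2.
Midpoint = ((-9+1)/2, (5+0)/2) = (-4.0000, 2.5000)

Perpendicular bisector through (-4.0000, 2.5000)


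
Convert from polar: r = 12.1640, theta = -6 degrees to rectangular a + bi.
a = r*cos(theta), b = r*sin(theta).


a = 12.1640*cos(-6°) = 12.1640*0.994522 = 12.0974
b = 12.1640*sin(-6°) = 12.1640*(-0.10453) = -1.2715

12.0974 - 1.2715i


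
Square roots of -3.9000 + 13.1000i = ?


|z| = sqrt(15.21+171.61) = 13.6682
sqrt((|z|+a)/2) = sqrt((13.6682+(-3.9))/2) = sqrt(4.8841) = 2.2100
sqrt((|z|-a)/2) = sqrt((13.6682-(-3.9))/2) = sqrt(8.7841) = 2.9638

±(2.2100 + 2.9638i) i.e. 2.2100 + 2.9638i and -2.2100 - 2.9638i


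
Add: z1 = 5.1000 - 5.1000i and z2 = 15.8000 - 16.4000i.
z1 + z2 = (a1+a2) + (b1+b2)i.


Real: 5.1 + 15.8 = 20.9
Imag: -5.1 - 16.4 = -21.5

20.9000 - 21.5000i


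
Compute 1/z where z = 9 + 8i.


|z|^2 = 81+64 = 145
1/z = (9 - 8i)/145

1/z = 0.0621 - 0.0552i


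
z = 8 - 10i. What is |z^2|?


|z| = sqrt(64+100) = sqrt(164) = 12.8062
|z^2| = |z|^2 = (sqrt(164))^2 = 164

|z^2| = 164


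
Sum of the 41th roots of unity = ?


The sum of all 41th roots of unity is 0.
Geometric series: (1 - w^41)/(1 - w) = (1-1)/(1-w) = 0 since w^41 = 1, w ≠ 1.
Alternatively: coefficient of z^40 in z^41 - 1 is 0.

0


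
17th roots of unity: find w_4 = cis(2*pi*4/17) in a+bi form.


Angle = 360*4/17 = 84.7059°
a = cos(84.7059°) = 0.0923
b = sin(84.7059°) = 0.9957

0.0923 + 0.9957i


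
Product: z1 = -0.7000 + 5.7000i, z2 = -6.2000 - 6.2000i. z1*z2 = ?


Real = -0.7*(-6.2) - 5.7*(-6.2) = 4.34 - (-35.34) = 39.68
Imag = -0.7*(-6.2) - (6.2)*5.7 = 4.34 - (35.34) = -31

39.6800 - 31.0000i


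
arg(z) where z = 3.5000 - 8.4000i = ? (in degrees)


Re = 3.5, Im = -8.4
arg = atan2(-8.4, 3.5) = -67.3801 degrees

arg(z) = -67.3801 degrees


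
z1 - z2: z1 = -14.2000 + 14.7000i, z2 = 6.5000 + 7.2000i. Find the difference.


Real: -14.2 - 6.5 = -20.7
Imag: 14.7 - 7.2 = 7.5

-20.7000 + 7.5000i


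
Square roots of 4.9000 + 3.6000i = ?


|z| = sqrt(24.01+12.96) = 6.0803
sqrt((|z|+a)/2) = sqrt((6.0803+4.9)/2) = sqrt(5.4901) = 2.3431
sqrt((|z|-a)/2) = sqrt((6.0803-4.9)/2) = sqrt(0.5901) = 0.7682

±(2.3431 + 0.7682i) i.e. 2.3431 + 0.7682i and -2.3431 - 0.7682i


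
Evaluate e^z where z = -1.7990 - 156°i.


e^-1.7990 = 0.1655
cos(-156°) = -0.9135
sin(-156°) = -0.4067
Real = 0.1655*(-0.9135) = -0.1512
Imag = 0.1655*(-0.4067) = -0.0673

-0.1512 - 0.0673i


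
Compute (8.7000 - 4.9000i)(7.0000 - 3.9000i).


Real = 8.7*7 - (-4.9)*(-3.9) = 60.9 - 19.11 = 41.79
Imag = 8.7*(-3.9) + 7*(-4.9) = -33.93 - (34.3) = -68.23

41.7900 - 68.2300i


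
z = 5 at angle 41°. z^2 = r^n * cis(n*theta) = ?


r^2 = 5^2 = 25
n*theta = 2*41° = 82° = 82° (mod 360)
a = 25*cos(82°) = 3.4793
b = 25*sin(82°) = 24.7567

25 cis(82°) = 3.4793 + 24.7567i


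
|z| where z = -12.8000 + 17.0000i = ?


|z| = sqrt((-12.8)^2 + 17^2) = sqrt(163.84 + 289) = sqrt(452.84) = 21.2800

|z| = 21.2800


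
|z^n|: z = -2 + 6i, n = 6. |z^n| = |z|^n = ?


|z| = sqrt(4+36) = sqrt(40) = 6.3246
|z^6| = |z|^6 = (sqrt(40))^6 = 40^3 = 64000

|z^6| = 64000


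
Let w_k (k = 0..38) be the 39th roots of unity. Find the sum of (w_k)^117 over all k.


The roots are w_k = w^k with w = e^(2*pi*i/39), and (w^k)^117 = (w^117)^k.
So S = 1 + u + u^2 + ... + u^(38) with u = w^117.
117 = 3*39 + 0, so 117 is a multiple of 39 and u = (w^39)^3 = 1.
Every one of the 39 terms equals 1: S = 39

S = 39


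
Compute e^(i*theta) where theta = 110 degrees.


cos(110°) = -0.3420
sin(110°) = 0.9397

e^(i*110°) = -0.3420 + 0.9397i


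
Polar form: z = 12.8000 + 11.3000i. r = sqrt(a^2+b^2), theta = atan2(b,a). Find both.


r = sqrt(163.84+127.69) = sqrt(291.53) = 17.0742
theta = atan2(11.3, 12.8) = 41.4385 degrees

r = 17.0742, theta = 41.4385 degrees


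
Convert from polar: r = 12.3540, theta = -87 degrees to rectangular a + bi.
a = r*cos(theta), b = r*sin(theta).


a = 12.3540*cos(-87°) = 12.3540*0.05234 = 0.6466
b = 12.3540*sin(-87°) = 12.3540*(-0.99863) = -12.3371

0.6466 - 12.3371i


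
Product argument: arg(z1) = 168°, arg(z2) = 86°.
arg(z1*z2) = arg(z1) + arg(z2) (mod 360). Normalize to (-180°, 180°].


arg(z1*z2) = 168° + 86° = 254°
Normalized to (-180°, 180°]: -106°

-106°


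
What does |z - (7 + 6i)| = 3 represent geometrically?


|z - z0| = r is a circle with center z0 and radius r.
Center = (7, 6), radius = 3

Circle with center (7, 6) and radius 3


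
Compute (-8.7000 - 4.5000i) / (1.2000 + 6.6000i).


Conjugate of z2 = 1.2000 - 6.6000i
Numerator: (-8.7000 - 4.5000i)(1.2000 - 6.6000i) = -40.1400 + 52.0200i
Denominator: 1.2^2 + 6.6^2 = 45
Result = (-40.1400 + 52.0200i)/45

-0.8920 + 1.1560i


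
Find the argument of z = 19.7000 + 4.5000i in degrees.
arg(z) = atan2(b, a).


Re = 19.7, Im = 4.5
arg = atan2(4.5, 19.7) = 12.8671 degrees

arg(z) = 12.8671 degrees


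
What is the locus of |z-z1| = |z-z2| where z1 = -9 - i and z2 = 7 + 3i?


Equal distances means the locus is the perpendicular bisector of z1 and z2.
Midpoint = ((-9+7)/2, (-1+3)/2) = (-1.0000, 1.0000)

Perpendicular bisector through (-1.0000, 1.0000)


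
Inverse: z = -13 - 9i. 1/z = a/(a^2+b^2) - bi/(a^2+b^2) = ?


|z|^2 = 169+81 = 250
1/z = (-13 + 9i)/250

1/z = -0.0520 + 0.0360i


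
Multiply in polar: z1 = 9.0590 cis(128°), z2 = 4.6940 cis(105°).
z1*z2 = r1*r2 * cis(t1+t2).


r = 9.0590 * 4.6940 = 42.5229
theta = 128° + 105° = 233° = 233° (mod 360)

42.5229 cis(233°)


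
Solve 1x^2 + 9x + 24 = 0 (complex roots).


disc = 9^2 - 4*1*24 = 81 - 96 = -15
sqrt(|disc|) = sqrt(15) = 3.8730
Real part = -9/(2*1) = -4.5000
Imag part = 3.8730/(2*1) = 1.9365

-4.5000 ± 1.9365i


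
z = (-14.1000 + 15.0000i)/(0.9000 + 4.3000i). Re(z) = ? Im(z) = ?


Multiply by conjugate: (-14.1000 + 15.0000i)(0.9000 - 4.3000i) / (0.9^2 + 4.3^2)
Numerator real = -14.1*0.9 + 15*4.3 = 51.81
Numerator imag = 15*0.9 - (-14.1)*4.3 = 74.13
Denominator = 19.3
Re(z) = 51.81/19.3 = 2.6845
Im(z) = 74.13/19.3 = 3.8409

Re(z) = 2.6845, Im(z) = 3.8409


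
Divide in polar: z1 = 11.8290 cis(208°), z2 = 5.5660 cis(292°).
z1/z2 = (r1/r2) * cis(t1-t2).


r = 11.8290 / 5.5660 = 2.1252
theta = 208° - 292° = -84° = 276° (mod 360)

2.1252 cis(276°)


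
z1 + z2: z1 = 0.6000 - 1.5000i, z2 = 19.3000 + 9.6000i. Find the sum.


Real: 0.6 + 19.3 = 19.9
Imag: -1.5 + 9.6 = 8.1

19.9000 + 8.1000i


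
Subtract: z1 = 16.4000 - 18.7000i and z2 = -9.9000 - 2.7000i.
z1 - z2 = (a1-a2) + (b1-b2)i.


Real: 16.4 + 9.9 = 26.3
Imag: -18.7 + 2.7 = -16

26.3000 - 16.0000i


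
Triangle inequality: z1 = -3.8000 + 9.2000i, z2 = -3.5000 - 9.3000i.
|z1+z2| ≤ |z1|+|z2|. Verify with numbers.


|z1| = sqrt((-3.8)^2 + 9.2^2) = sqrt(99.08) = 9.9539
|z2| = sqrt((-3.5)^2 + (-9.3)^2) = sqrt(98.74) = 9.9368
z1+z2 = -7.3000 - 0.1000i
|z1+z2| = sqrt(53.3) = 7.3007
|z1|+|z2| = 9.9539 + 9.9368 = 19.8907

|z1+z2| = 7.3007 ≤ |z1|+|z2| = 19.8907 (verified)


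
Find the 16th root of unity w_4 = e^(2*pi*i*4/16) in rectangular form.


Angle = 360*4/16 = 90°
a = cos(90°) = 0
b = sin(90°) = 1.0000

0 + 1.0000i


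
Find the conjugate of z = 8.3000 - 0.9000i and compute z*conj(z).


z_bar = 8.3000 + 0.9000i
z*z_bar = 8.3^2 + (-0.9)^2 = 68.89 + 0.81 = 69.7

z_bar = 8.3000 + 0.9000i, z*z_bar = 69.7


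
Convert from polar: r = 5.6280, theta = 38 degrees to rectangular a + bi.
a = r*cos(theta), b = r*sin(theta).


a = 5.6280*cos(38°) = 5.6280*0.788 = 4.4349
b = 5.6280*sin(38°) = 5.6280*0.61566 = 3.4649

4.4349 + 3.4649i


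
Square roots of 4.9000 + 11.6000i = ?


|z| = sqrt(24.01+134.56) = 12.5925
sqrt((|z|+a)/2) = sqrt((12.5925+4.9)/2) = sqrt(8.7462) = 2.9574
sqrt((|z|-a)/2) = sqrt((12.5925-4.9)/2) = sqrt(3.8462) = 1.9612

±(2.9574 + 1.9612i) i.e. 2.9574 + 1.9612i and -2.9574 - 1.9612i


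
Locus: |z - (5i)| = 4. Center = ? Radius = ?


|z - z0| = r is a circle with center z0 and radius r.
Center = (0, 5), radius = 4

Circle with center (0, 5) and radius 4


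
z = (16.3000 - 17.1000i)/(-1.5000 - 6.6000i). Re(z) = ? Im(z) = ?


Multiply by conjugate: (16.3000 - 17.1000i)(-1.5000 + 6.6000i) / ((-1.5)^2 + (-6.6)^2)
Numerator real = 16.3*(-1.5) - (17.1)*(-6.6) = 88.41
Numerator imag = -17.1*(-1.5) - 16.3*(-6.6) = 133.23
Denominator = 45.81
Re(z) = 88.41/45.81 = 1.9299
Im(z) = 133.23/45.81 = 2.9083

Re(z) = 1.9299, Im(z) = 2.9083


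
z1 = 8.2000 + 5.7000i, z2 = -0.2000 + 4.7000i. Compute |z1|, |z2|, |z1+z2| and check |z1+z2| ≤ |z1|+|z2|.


|z1| = sqrt(8.2^2 + 5.7^2) = sqrt(99.73) = 9.9865
|z2| = sqrt((-0.2)^2 + 4.7^2) = sqrt(22.13) = 4.7043
z1+z2 = 8.0000 + 10.4000i
|z1+z2| = sqrt(172.16) = 13.1210
|z1|+|z2| = 9.9865 + 4.7043 = 14.6908

|z1+z2| = 13.1210 ≤ |z1|+|z2| = 14.6908 (verified)


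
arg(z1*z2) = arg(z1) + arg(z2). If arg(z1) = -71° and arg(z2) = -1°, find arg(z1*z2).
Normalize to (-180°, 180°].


arg(z1*z2) = -71° - 1° = -72°
Normalized to (-180°, 180°]: -72°

-72°


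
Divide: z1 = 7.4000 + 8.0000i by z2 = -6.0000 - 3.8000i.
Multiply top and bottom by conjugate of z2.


Conjugate of z2 = -6.0000 + 3.8000i
Numerator: (7.4000 + 8.0000i)(-6.0000 + 3.8000i) = -74.8000 - 19.8800i
Denominator: (-6)^2 + (-3.8)^2 = 50.44
Result = (-74.8000 - 19.8800i)/50.44

-1.4830 - 0.3941i


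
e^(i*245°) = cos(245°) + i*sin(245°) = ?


cos(245°) = -0.4226
sin(245°) = -0.9063

e^(i*245°) = -0.4226 - 0.9063i


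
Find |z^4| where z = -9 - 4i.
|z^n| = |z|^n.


|z| = sqrt(81+16) = sqrt(97) = 9.8489
|z^4| = |z|^4 = (sqrt(97))^4 = 97^2 = 9409

|z^4| = 9409


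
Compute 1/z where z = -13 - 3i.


|z|^2 = 169+9 = 178
1/z = (-13 + 3i)/178

1/z = -0.0730 + 0.0169i


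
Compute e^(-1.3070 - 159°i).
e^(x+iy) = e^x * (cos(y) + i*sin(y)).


e^-1.3070 = 0.27063
cos(-159°) = -0.9336
sin(-159°) = -0.3584
Real = 0.27063*(-0.9336) = -0.2527
Imag = 0.27063*(-0.3584) = -0.0970

-0.2527 - 0.0970i


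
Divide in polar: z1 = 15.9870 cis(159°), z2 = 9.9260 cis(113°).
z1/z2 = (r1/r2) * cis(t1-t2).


r = 15.9870 / 9.9260 = 1.6106
theta = 159° - 113° = 46° = 46° (mod 360)

1.6106 cis(46°)


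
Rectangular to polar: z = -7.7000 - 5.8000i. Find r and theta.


r = sqrt(59.29+33.64) = sqrt(92.93) = 9.6400
theta = atan2(-5.8, -7.7) = -143.0112 degrees

r = 9.6400, theta = -143.0112 degrees


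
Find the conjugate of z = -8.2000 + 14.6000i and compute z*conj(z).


z_bar = -8.2000 - 14.6000i
z*z_bar = (-8.2)^2 + 14.6^2 = 67.24 + 213.16 = 280.4

z_bar = -8.2000 - 14.6000i, z*z_bar = 280.4


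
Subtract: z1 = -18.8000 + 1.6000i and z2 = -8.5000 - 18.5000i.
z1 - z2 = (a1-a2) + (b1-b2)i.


Real: -18.8 + 8.5 = -10.3
Imag: 1.6 + 18.5 = 20.1

-10.3000 + 20.1000i


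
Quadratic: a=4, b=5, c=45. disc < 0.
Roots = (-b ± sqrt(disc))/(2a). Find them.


disc = 5^2 - 4*4*45 = 25 - 720 = -695
sqrt(|disc|) = sqrt(695) = 26.3629
Real part = -5/(2*4) = -0.6250
Imag part = 26.3629/(2*4) = 3.2954

-0.6250 ± 3.2954i


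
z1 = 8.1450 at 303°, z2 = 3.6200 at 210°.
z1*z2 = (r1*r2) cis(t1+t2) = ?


r = 8.1450 * 3.6200 = 29.4849
theta = 303° + 210° = 513° = 153° (mod 360)

29.4849 cis(153°)


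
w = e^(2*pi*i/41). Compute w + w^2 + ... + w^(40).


With w = e^(2*pi*i/41), all 41 of the 41th roots of unity w^0 = 1, w, ..., w^(40) sum to 0: 1 + w + ... + w^(40) = (1 - w^41)/(1 - w) = 0 since w^41 = 1, w ≠ 1.
Removing the root 1: w + w^2 + ... + w^(40) = 0 - 1 = -1

Sum = -1


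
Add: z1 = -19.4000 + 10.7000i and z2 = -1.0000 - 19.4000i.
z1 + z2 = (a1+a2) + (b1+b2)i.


Real: -19.4 - 1 = -20.4
Imag: 10.7 - 19.4 = -8.7

-20.4000 - 8.7000i


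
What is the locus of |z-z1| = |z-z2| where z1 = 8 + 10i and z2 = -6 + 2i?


Equal distances means the locus is the perpendicular bisector of z1 and z2.
Midpoint = ((8+(-6))/2, (10+2)/2) = (1.0000, 6.0000)

Perpendicular bisector through (1.0000, 6.0000)


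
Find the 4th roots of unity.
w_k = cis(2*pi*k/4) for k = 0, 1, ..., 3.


The 4th roots of unity are cis(360k/4°) for k=0..3
Angle step = 360/4 = 90°
Primitive root: cis(90°)
Primitive root = 0 + 1.0000i

4 roots at angles: 0°, 90°, 180°, 270°


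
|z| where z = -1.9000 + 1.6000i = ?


|z| = sqrt((-1.9)^2 + 1.6^2) = sqrt(3.61 + 2.56) = sqrt(6.17) = 2.4839

|z| = 2.4839


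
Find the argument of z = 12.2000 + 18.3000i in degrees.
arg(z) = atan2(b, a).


Re = 12.2, Im = 18.3
arg = atan2(18.3, 12.2) = 56.3099 degrees

arg(z) = 56.3099 degrees


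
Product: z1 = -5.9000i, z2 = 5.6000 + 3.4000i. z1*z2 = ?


Real = 0*5.6 - (-5.9)*3.4 = 0 - (-20.06) = 20.06
Imag = 0*3.4 + 5.6*(-5.9) = 0 - (33.04) = -33.04

20.0600 - 33.0400i


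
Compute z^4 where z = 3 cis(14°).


r^4 = 3^4 = 81
n*theta = 4*14° = 56° = 56° (mod 360)
a = 81*cos(56°) = 45.2946
b = 81*sin(56°) = 67.1520

81 cis(56°) = 45.2946 + 67.1520i


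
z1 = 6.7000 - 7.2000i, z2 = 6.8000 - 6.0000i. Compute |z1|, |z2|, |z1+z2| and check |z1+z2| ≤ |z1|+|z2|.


|z1| = sqrt(6.7^2 + (-7.2)^2) = sqrt(96.73) = 9.8351
|z2| = sqrt(6.8^2 + (-6)^2) = sqrt(82.24) = 9.0686
z1+z2 = 13.5000 - 13.2000i
|z1+z2| = sqrt(356.49) = 18.8809
|z1|+|z2| = 9.8351 + 9.0686 = 18.9037

|z1+z2| = 18.8809 ≤ |z1|+|z2| = 18.9037 (verified)


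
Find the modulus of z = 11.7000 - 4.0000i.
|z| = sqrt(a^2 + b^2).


|z| = sqrt(11.7^2 + (-4)^2) = sqrt(136.89 + 16) = sqrt(152.89) = 12.3649

|z| = 12.3649


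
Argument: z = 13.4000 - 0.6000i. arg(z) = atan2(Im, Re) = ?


Re = 13.4, Im = -0.6
arg = atan2(-0.6, 13.4) = -2.5638 degrees

arg(z) = -2.5638 degrees


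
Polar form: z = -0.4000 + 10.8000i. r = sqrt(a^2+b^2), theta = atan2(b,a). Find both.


r = sqrt(0.16+116.64) = sqrt(116.8) = 10.8074
theta = atan2(10.8, -0.4) = 92.1211 degrees

r = 10.8074, theta = 92.1211 degrees


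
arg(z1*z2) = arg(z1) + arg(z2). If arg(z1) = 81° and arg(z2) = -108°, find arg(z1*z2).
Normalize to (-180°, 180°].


arg(z1*z2) = 81° - 108° = -27°
Normalized to (-180°, 180°]: -27°

-27°


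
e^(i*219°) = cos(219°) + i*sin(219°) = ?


cos(219°) = -0.7771
sin(219°) = -0.6293

e^(i*219°) = -0.7771 - 0.6293i


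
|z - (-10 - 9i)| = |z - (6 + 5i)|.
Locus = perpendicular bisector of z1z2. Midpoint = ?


Equal distances means the locus is the perpendicular bisector of z1 and z2.
Midpoint = ((-10+6)/2, (-9+5)/2) = (-2.0000, -2.0000)

Perpendicular bisector through (-2.0000, -2.0000)


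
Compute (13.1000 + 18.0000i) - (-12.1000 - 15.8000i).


Real: 13.1 + 12.1 = 25.2
Imag: 18 + 15.8 = 33.8

25.2000 + 33.8000i


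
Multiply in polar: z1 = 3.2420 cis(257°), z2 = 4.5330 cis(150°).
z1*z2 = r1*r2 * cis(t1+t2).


r = 3.2420 * 4.5330 = 14.6960
theta = 257° + 150° = 407° = 47° (mod 360)

14.6960 cis(47°)


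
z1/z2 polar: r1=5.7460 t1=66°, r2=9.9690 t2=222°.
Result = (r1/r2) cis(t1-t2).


r = 5.7460 / 9.9690 = 0.5764
theta = 66° - 222° = -156° = 204° (mod 360)

0.5764 cis(204°)


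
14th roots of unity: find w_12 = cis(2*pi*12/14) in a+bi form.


Angle = 360*12/14 = 308.5714°
a = cos(308.5714°) = 0.6235
b = sin(308.5714°) = -0.7818

0.6235 - 0.7818i


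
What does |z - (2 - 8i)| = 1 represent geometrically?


|z - z0| = r is a circle with center z0 and radius r.
Center = (2, -8), radius = 1

Circle with center (2, -8) and radius 1


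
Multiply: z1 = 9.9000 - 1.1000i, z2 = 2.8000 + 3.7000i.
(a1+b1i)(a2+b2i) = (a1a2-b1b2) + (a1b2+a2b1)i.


Real = 9.9*2.8 - (-1.1)*3.7 = 27.72 - (-4.07) = 31.79
Imag = 9.9*3.7 + 2.8*(-1.1) = 36.63 - (3.08) = 33.55

31.7900 + 33.5500i


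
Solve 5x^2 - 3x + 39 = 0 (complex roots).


disc = (-3)^2 - 4*5*39 = 9 - 780 = -771
sqrt(|disc|) = sqrt(771) = 27.7669
Real part = 3/(2*5) = 0.3000
Imag part = 27.7669/(2*5) = 2.7767

0.3000 ± 2.7767i


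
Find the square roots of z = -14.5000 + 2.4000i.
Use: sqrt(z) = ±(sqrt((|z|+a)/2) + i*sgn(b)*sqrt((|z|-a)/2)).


|z| = sqrt(210.25+5.76) = 14.6973
sqrt((|z|+a)/2) = sqrt((14.6973+(-14.5))/2) = sqrt(0.0986) = 0.3141
sqrt((|z|-a)/2) = sqrt((14.6973-(-14.5))/2) = sqrt(14.5986) = 3.8208

±(0.3141 + 3.8208i) i.e. 0.3141 + 3.8208i and -0.3141 - 3.8208i


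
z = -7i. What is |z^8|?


|z| = sqrt(0+49) = sqrt(49) = 7
|z^8| = |z|^8 = 7^8 = 5764801

|z^8| = 5764801


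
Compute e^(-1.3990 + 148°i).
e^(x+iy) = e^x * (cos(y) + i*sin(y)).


e^-1.3990 = 0.2468
cos(148°) = -0.848
sin(148°) = 0.5299
Real = 0.2468*(-0.848) = -0.2093
Imag = 0.2468*0.5299 = 0.1308

-0.2093 + 0.1308i


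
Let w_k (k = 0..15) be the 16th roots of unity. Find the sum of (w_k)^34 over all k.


The roots are w_k = w^k with w = e^(2*pi*i/16), and (w^k)^34 = (w^34)^k.
So S = 1 + u + u^2 + ... + u^(15) with u = w^34.
34 = 2*16 + 2, so 34 is not a multiple of 16: u = (w^16)^2 * w^2 = w^2 ≠ 1 (w is a primitive 16th root), while u^16 = (w^16)^34 = 1.
Geometric series: S = (1 - u^16)/(1 - u) = (1 - 1)/(1 - u) = 0

S = 0


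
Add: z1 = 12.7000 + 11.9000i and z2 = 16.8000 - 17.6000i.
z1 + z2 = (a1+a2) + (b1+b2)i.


Real: 12.7 + 16.8 = 29.5
Imag: 11.9 - 17.6 = -5.7

29.5000 - 5.7000i


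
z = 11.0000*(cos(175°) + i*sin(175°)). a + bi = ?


a = 11.0000*cos(175°) = 11.0000*(-0.99619) = -10.9581
b = 11.0000*sin(175°) = 11.0000*0.087156 = 0.9587

-10.9581 + 0.9587i


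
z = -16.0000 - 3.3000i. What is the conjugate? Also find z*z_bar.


z_bar = -16.0000 + 3.3000i
z*z_bar = (-16)^2 + (-3.3)^2 = 256 + 10.89 = 266.89

z_bar = -16.0000 + 3.3000i, z*z_bar = 266.89


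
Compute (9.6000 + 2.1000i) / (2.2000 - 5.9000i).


Conjugate of z2 = 2.2000 + 5.9000i
Numerator: (9.6000 + 2.1000i)(2.2000 + 5.9000i) = 8.7300 + 61.2600i
Denominator: 2.2^2 + (-5.9)^2 = 39.65
Result = (8.7300 + 61.2600i)/39.65

0.2202 + 1.5450i


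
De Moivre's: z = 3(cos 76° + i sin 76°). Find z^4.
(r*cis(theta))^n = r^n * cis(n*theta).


r^4 = 3^4 = 81
n*theta = 4*76° = 304° = 304° (mod 360)
a = 81*cos(304°) = 45.2946
b = 81*sin(304°) = -67.1520

81 cis(304°) = 45.2946 - 67.1520i


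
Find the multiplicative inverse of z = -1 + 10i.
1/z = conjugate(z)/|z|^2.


|z|^2 = 1+100 = 101
1/z = (-1 - 10i)/101

1/z = -0.0099 - 0.0990i


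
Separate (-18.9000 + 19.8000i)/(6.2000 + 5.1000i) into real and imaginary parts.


Multiply by conjugate: (-18.9000 + 19.8000i)(6.2000 - 5.1000i) / (6.2^2 + 5.1^2)
Numerator real = -18.9*6.2 + 19.8*5.1 = -16.2
Numerator imag = 19.8*6.2 - (-18.9)*5.1 = 219.15
Denominator = 64.45
Re(z) = -16.2/64.45 = -0.2514
Im(z) = 219.15/64.45 = 3.4003

Re(z) = -0.2514, Im(z) = 3.4003


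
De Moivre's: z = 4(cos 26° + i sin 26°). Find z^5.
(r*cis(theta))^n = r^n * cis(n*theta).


r^5 = 4^5 = 1024
n*theta = 5*26° = 130° = 130° (mod 360)
a = 1024*cos(130°) = -658.2145
b = 1024*sin(130°) = 784.4295

1024 cis(130°) = -658.2145 + 784.4295i


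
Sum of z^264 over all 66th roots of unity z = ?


The roots are w_k = w^k with w = e^(2*pi*i/66), and (w^k)^264 = (w^264)^k.
So S = 1 + u + u^2 + ... + u^(65) with u = w^264.
264 = 4*66 + 0, so 264 is a multiple of 66 and u = (w^66)^4 = 1.
Every one of the 66 terms equals 1: S = 66

S = 66


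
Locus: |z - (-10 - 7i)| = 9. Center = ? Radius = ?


|z - z0| = r is a circle with center z0 and radius r.
Center = (-10, -7), radius = 9

Circle with center (-10, -7) and radius 9


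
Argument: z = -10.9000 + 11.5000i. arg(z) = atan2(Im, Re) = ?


Re = -10.9, Im = 11.5
arg = atan2(11.5, -10.9) = 133.4657 degrees

arg(z) = 133.4657 degrees


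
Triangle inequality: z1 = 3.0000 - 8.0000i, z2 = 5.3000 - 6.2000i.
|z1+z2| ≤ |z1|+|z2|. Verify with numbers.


|z1| = sqrt(3^2 + (-8)^2) = sqrt(73) = 8.5440
|z2| = sqrt(5.3^2 + (-6.2)^2) = sqrt(66.53) = 8.1566
z1+z2 = 8.3000 - 14.2000i
|z1+z2| = sqrt(270.53) = 16.4478
|z1|+|z2| = 8.5440 + 8.1566 = 16.7006

|z1+z2| = 16.4478 ≤ |z1|+|z2| = 16.7006 (verified)


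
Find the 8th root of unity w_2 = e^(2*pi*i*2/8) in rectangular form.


Angle = 360*2/8 = 90°
a = cos(90°) = 0
b = sin(90°) = 1.0000

0 + 1.0000i


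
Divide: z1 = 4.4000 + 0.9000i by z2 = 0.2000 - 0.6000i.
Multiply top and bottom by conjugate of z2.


Conjugate of z2 = 0.2000 + 0.6000i
Numerator: (4.4000 + 0.9000i)(0.2000 + 0.6000i) = 0.3400 + 2.8200i
Denominator: 0.2^2 + (-0.6)^2 = 0.4
Result = (0.3400 + 2.8200i)/0.4

0.8500 + 7.0500i


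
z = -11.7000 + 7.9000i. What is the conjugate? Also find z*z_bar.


z_bar = -11.7000 - 7.9000i
z*z_bar = (-11.7)^2 + 7.9^2 = 136.89 + 62.41 = 199.3

z_bar = -11.7000 - 7.9000i, z*z_bar = 199.3


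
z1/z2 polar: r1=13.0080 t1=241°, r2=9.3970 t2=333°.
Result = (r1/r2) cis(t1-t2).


r = 13.0080 / 9.3970 = 1.3843
theta = 241° - 333° = -92° = 268° (mod 360)

1.3843 cis(268°)


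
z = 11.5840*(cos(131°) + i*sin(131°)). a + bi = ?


a = 11.5840*cos(131°) = 11.5840*(-0.65606) = -7.5998
b = 11.5840*sin(131°) = 11.5840*0.75471 = 8.7426

-7.5998 + 8.7426i


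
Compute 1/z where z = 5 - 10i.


|z|^2 = 25+100 = 125
1/z = (5 + 10i)/125

1/z = 0.0400 + 0.0800i


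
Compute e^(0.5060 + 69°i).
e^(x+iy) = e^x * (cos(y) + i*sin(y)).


e^0.5060 = 1.6586
cos(69°) = 0.3584
sin(69°) = 0.9336
Real = 1.6586*0.3584 = 0.5944
Imag = 1.6586*0.9336 = 1.5485

0.5944 + 1.5485i


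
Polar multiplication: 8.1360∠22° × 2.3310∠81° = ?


r = 8.1360 * 2.3310 = 18.9650
theta = 22° + 81° = 103° = 103° (mod 360)

18.9650 cis(103°)


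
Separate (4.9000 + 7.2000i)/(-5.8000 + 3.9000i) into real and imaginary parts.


Multiply by conjugate: (4.9000 + 7.2000i)(-5.8000 - 3.9000i) / ((-5.8)^2 + 3.9^2)
Numerator real = 4.9*(-5.8) + 7.2*3.9 = -0.34
Numerator imag = 7.2*(-5.8) - 4.9*3.9 = -60.87
Denominator = 48.85
Re(z) = -0.34/48.85 = -0.0070
Im(z) = -60.87/48.85 = -1.2461

Re(z) = -0.0070, Im(z) = -1.2461


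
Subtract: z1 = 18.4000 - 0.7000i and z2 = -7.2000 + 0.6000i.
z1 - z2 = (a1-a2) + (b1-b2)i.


Real: 18.4 + 7.2 = 25.6
Imag: -0.7 - 0.6 = -1.3

25.6000 - 1.3000i


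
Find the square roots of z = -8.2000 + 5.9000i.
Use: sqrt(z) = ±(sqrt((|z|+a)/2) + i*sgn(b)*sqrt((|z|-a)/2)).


|z| = sqrt(67.24+34.81) = 10.1020
sqrt((|z|+a)/2) = sqrt((10.1020+(-8.2))/2) = sqrt(0.9510) = 0.9752
sqrt((|z|-a)/2) = sqrt((10.1020-(-8.2))/2) = sqrt(9.1510) = 3.0251

±(0.9752 + 3.0251i) i.e. 0.9752 + 3.0251i and -0.9752 - 3.0251i


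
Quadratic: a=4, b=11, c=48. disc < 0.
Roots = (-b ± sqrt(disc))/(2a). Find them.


disc = 11^2 - 4*4*48 = 121 - 768 = -647
sqrt(|disc|) = sqrt(647) = 25.4362
Real part = -11/(2*4) = -1.3750
Imag part = 25.4362/(2*4) = 3.1795

-1.3750 ± 3.1795i


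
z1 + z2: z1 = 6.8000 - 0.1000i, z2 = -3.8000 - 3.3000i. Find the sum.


Real: 6.8 - 3.8 = 3
Imag: -0.1 - 3.3 = -3.4

3.0000 - 3.4000i


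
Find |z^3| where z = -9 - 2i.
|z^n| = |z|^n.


|z| = sqrt(81+4) = sqrt(85) = 9.2195
|z^3| = |z|^3 = (sqrt(85))^3 = 85*sqrt(85)

|z^3| = 85*sqrt(85) ≈ 783.6613


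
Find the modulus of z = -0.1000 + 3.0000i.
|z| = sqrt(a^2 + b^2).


|z| = sqrt((-0.1)^2 + 3^2) = sqrt(0.01 + 9) = sqrt(9.01) = 3.0017

|z| = 3.0017


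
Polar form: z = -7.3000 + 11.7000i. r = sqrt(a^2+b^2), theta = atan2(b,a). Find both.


r = sqrt(53.29+136.89) = sqrt(190.18) = 13.7906
theta = atan2(11.7, -7.3) = 121.9613 degrees

r = 13.7906, theta = 121.9613 degrees


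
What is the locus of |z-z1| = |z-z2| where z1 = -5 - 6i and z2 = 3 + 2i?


Equal distances means the locus is the perpendicular bisector of z1 and z2.
Midpoint = ((-5+3)/2, (-6+2)/2) = (-1.0000, -2.0000)

Perpendicular bisector through (-1.0000, -2.0000)


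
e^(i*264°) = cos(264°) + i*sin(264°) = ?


cos(264°) = -0.1045
sin(264°) = -0.9945

e^(i*264°) = -0.1045 - 0.9945i


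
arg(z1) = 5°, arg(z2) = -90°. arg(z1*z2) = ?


arg(z1*z2) = 5° - 90° = -85°
Normalized to (-180°, 180°]: -85°

-85°


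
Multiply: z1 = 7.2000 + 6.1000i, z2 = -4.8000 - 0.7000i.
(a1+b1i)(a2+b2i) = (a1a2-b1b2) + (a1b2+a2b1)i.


Real = 7.2*(-4.8) - 6.1*(-0.7) = -34.56 - (-4.27) = -30.29
Imag = 7.2*(-0.7) - (4.8)*6.1 = -5.04 - (29.28) = -34.32

-30.2900 - 34.3200i


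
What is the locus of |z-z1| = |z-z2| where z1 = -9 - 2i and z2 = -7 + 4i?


Equal distances means the locus is the perpendicular bisector of z1 and z2.
Midpoint = ((-9+(-7))/2, (-2+4)/2) = (-8.0000, 1.0000)

Perpendicular bisector through (-8.0000, 1.0000)


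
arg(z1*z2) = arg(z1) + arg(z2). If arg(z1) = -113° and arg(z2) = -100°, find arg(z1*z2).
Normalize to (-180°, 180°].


arg(z1*z2) = -113° - 100° = -213°
Normalized to (-180°, 180°]: 147°

147°


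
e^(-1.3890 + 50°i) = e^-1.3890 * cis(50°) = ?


e^-1.3890 = 0.2493
cos(50°) = 0.6428
sin(50°) = 0.766
Real = 0.2493*0.6428 = 0.1603
Imag = 0.2493*0.766 = 0.1910

0.1603 + 0.1910i


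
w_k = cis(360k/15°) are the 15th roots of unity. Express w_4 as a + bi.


Angle = 360*4/15 = 96°
a = cos(96°) = -0.1045
b = sin(96°) = 0.9945

-0.1045 + 0.9945i


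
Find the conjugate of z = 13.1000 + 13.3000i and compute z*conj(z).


z_bar = 13.1000 - 13.3000i
z*z_bar = 13.1^2 + 13.3^2 = 171.61 + 176.89 = 348.5

z_bar = 13.1000 - 13.3000i, z*z_bar = 348.5


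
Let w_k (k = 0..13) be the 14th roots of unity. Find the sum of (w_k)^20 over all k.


The roots are w_k = w^k with w = e^(2*pi*i/14), and (w^k)^20 = (w^20)^k.
So S = 1 + u + u^2 + ... + u^(13) with u = w^20.
20 = 1*14 + 6, so 20 is not a multiple of 14: u = (w^14)^1 * w^6 = w^6 ≠ 1 (w is a primitive 14th root), while u^14 = (w^14)^20 = 1.
Geometric series: S = (1 - u^14)/(1 - u) = (1 - 1)/(1 - u) = 0

S = 0


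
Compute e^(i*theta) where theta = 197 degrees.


cos(197°) = -0.9563
sin(197°) = -0.2924

e^(i*197°) = -0.9563 - 0.2924i


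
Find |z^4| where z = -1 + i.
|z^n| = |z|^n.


|z| = sqrt(1+1) = sqrt(2) = 1.4142
|z^4| = |z|^4 = (sqrt(2))^4 = 2^2 = 4

|z^4| = 4


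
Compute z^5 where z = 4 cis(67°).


r^5 = 4^5 = 1024
n*theta = 5*67° = 335° = 335° (mod 360)
a = 1024*cos(335°) = 928.0592
b = 1024*sin(335°) = -432.7611

1024 cis(335°) = 928.0592 - 432.7611i


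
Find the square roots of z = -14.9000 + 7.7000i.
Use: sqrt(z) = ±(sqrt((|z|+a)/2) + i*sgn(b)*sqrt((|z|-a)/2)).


|z| = sqrt(222.01+59.29) = 16.7720
sqrt((|z|+a)/2) = sqrt((16.7720+(-14.9))/2) = sqrt(0.9360) = 0.9675
sqrt((|z|-a)/2) = sqrt((16.7720-(-14.9))/2) = sqrt(15.8360) = 3.9794

±(0.9675 + 3.9794i) i.e. 0.9675 + 3.9794i and -0.9675 - 3.9794i


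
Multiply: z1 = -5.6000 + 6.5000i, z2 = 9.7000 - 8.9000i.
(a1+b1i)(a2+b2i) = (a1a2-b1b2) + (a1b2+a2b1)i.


Real = -5.6*9.7 - 6.5*(-8.9) = -54.32 - (-57.85) = 3.53
Imag = -5.6*(-8.9) + 9.7*6.5 = 49.84 + 63.05 = 112.89

3.5300 + 112.8900i


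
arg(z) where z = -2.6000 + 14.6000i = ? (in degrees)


Re = -2.6, Im = 14.6
arg = atan2(14.6, -2.6) = 100.0975 degrees

arg(z) = 100.0975 degrees


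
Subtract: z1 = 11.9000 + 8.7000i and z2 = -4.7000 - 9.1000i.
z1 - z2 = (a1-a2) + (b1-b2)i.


Real: 11.9 + 4.7 = 16.6
Imag: 8.7 + 9.1 = 17.8

16.6000 + 17.8000i


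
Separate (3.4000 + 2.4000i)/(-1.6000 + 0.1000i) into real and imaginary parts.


Multiply by conjugate: (3.4000 + 2.4000i)(-1.6000 - 0.1000i) / ((-1.6)^2 + 0.1^2)
Numerator real = 3.4*(-1.6) + 2.4*0.1 = -5.2
Numerator imag = 2.4*(-1.6) - 3.4*0.1 = -4.18
Denominator = 2.57
Re(z) = -5.2/2.57 = -2.0233
Im(z) = -4.18/2.57 = -1.6265

Re(z) = -2.0233, Im(z) = -1.6265


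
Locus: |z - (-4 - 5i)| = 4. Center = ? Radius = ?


|z - z0| = r is a circle with center z0 and radius r.
Center = (-4, -5), radius = 4

Circle with center (-4, -5) and radius 4


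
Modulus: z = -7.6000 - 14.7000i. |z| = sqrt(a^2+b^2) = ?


|z| = sqrt((-7.6)^2 + (-14.7)^2) = sqrt(57.76 + 216.09) = sqrt(273.85) = 16.5484

|z| = 16.5484


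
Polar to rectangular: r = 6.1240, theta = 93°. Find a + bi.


a = 6.1240*cos(93°) = 6.1240*(-0.05234) = -0.3205
b = 6.1240*sin(93°) = 6.1240*0.99863 = 6.1156

-0.3205 + 6.1156i


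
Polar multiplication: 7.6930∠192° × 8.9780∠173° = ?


r = 7.6930 * 8.9780 = 69.0678
theta = 192° + 173° = 365° = 5° (mod 360)

69.0678 cis(5°)


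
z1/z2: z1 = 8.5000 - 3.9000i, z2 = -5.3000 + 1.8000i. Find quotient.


Conjugate of z2 = -5.3000 - 1.8000i
Numerator: (8.5000 - 3.9000i)(-5.3000 - 1.8000i) = -52.0700 + 5.3700i
Denominator: (-5.3)^2 + 1.8^2 = 31.33
Result = (-52.0700 + 5.3700i)/31.33

-1.6620 + 0.1714i


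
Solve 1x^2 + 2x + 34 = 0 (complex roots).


disc = 2^2 - 4*1*34 = 4 - 136 = -132
sqrt(|disc|) = sqrt(132) = 11.4891
Real part = -2/(2*1) = -1.0000
Imag part = 11.4891/(2*1) = 5.7446

-1.0000 ± 5.7446i


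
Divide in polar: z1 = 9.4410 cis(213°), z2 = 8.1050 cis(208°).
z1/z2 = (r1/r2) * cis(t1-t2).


r = 9.4410 / 8.1050 = 1.1648
theta = 213° - 208° = 5° = 5° (mod 360)

1.1648 cis(5°)


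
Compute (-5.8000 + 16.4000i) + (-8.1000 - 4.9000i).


Real: -5.8 - 8.1 = -13.9
Imag: 16.4 - 4.9 = 11.5

-13.9000 + 11.5000i


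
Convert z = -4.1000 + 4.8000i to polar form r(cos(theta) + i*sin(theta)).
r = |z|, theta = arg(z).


r = sqrt(16.81+23.04) = sqrt(39.85) = 6.3127
theta = atan2(4.8, -4.1) = 130.5028 degrees

r = 6.3127, theta = 130.5028 degrees


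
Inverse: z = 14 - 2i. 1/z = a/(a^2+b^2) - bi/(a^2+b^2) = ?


|z|^2 = 196+4 = 200
1/z = (14 + 2i)/200

1/z = 0.0700 + 0.0100i


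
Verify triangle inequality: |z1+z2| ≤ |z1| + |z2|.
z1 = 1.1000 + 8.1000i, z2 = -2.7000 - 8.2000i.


|z1| = sqrt(1.1^2 + 8.1^2) = sqrt(66.82) = 8.1744
|z2| = sqrt((-2.7)^2 + (-8.2)^2) = sqrt(74.53) = 8.6331
z1+z2 = -1.6000 - 0.1000i
|z1+z2| = sqrt(2.57) = 1.6031
|z1|+|z2| = 8.1744 + 8.6331 = 16.8075

|z1+z2| = 1.6031 ≤ |z1|+|z2| = 16.8075 (verified)


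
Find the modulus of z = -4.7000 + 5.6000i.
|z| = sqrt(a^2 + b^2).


|z| = sqrt((-4.7)^2 + 5.6^2) = sqrt(22.09 + 31.36) = sqrt(53.45) = 7.3110

|z| = 7.3110


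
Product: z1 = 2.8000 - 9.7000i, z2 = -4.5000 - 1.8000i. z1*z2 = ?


Real = 2.8*(-4.5) - (-9.7)*(-1.8) = -12.6 - 17.46 = -30.06
Imag = 2.8*(-1.8) - (4.5)*(-9.7) = -5.04 + 43.65 = 38.61

-30.0600 + 38.6100i


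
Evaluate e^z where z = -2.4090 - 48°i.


e^-2.4090 = 0.0899
cos(-48°) = 0.6691
sin(-48°) = -0.7431
Real = 0.0899*0.6691 = 0.0602
Imag = 0.0899*(-0.7431) = -0.0668

0.0602 - 0.0668i


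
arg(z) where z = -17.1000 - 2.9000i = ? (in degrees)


Re = -17.1, Im = -2.9
arg = atan2(-2.9, -17.1) = -170.3748 degrees

arg(z) = -170.3748 degrees


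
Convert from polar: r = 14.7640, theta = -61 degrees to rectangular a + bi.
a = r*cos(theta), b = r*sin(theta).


a = 14.7640*cos(-61°) = 14.7640*0.48481 = 7.1577
b = 14.7640*sin(-61°) = 14.7640*(-0.87462) = -12.9129

7.1577 - 12.9129i


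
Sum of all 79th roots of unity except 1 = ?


With w = e^(2*pi*i/79), all 79 of the 79th roots of unity w^0 = 1, w, ..., w^(78) sum to 0: 1 + w + ... + w^(78) = (1 - w^79)/(1 - w) = 0 since w^79 = 1, w ≠ 1.
Removing the root 1: w + w^2 + ... + w^(78) = 0 - 1 = -1

Sum = -1


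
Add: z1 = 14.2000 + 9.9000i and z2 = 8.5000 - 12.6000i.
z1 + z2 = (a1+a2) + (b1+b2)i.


Real: 14.2 + 8.5 = 22.7
Imag: 9.9 - 12.6 = -2.7

22.7000 - 2.7000i


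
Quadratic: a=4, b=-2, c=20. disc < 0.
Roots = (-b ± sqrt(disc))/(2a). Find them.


disc = (-2)^2 - 4*4*20 = 4 - 320 = -316
sqrt(|disc|) = sqrt(316) = 17.7764
Real part = 2/(2*4) = 0.2500
Imag part = 17.7764/(2*4) = 2.2220

0.2500 ± 2.2220i


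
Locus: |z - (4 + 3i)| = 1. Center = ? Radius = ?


|z - z0| = r is a circle with center z0 and radius r.
Center = (4, 3), radius = 1

Circle with center (4, 3) and radius 1


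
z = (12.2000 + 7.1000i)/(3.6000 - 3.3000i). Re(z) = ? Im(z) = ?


Multiply by conjugate: (12.2000 + 7.1000i)(3.6000 + 3.3000i) / (3.6^2 + (-3.3)^2)
Numerator real = 12.2*3.6 + 7.1*(-3.3) = 20.49
Numerator imag = 7.1*3.6 - 12.2*(-3.3) = 65.82
Denominator = 23.85
Re(z) = 20.49/23.85 = 0.8591
Im(z) = 65.82/23.85 = 2.7597

Re(z) = 0.8591, Im(z) = 2.7597
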